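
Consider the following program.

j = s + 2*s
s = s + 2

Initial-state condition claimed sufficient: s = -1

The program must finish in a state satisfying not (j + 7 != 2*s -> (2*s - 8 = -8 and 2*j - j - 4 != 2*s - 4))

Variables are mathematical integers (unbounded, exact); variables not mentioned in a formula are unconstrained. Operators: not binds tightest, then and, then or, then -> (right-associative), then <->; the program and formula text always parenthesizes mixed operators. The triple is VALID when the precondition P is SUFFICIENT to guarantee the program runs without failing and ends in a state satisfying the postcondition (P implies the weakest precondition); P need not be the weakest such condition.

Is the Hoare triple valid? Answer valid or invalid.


Working backward. After the program, the postcondition not (j + 7 != 2*s -> (2*s - 8 = -8 and 2*j - j - 4 != 2*s - 4)) must hold; in canonical form it is not (j != 2*s - 7 -> (2*s = 0 and j != 2*s)).
Before s := s + 2: not (j != 2*s - 3 -> (2*s = -4 and j != 2*s + 4))
Before j := s + 2*s: not (s != -3 -> (2*s = -4 and s != 4))
The weakest precondition is not (s != -3 -> (2*s = -4 and s != 4)).
Check whether s = -1 implies it.
Every state satisfying the precondition satisfies the weakest precondition: the implication holds.
Answer: valid


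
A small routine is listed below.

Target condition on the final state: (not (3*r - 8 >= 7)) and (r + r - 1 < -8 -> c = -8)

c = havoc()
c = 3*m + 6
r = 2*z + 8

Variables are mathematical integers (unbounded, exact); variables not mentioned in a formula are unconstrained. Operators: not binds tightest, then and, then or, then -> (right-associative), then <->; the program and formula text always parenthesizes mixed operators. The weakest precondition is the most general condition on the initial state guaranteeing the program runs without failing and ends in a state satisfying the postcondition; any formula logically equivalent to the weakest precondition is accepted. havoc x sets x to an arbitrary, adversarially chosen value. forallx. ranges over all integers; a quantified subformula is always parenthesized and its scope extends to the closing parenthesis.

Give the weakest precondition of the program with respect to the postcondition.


Working backward. After the program, the postcondition (not (3*r - 8 >= 7)) and (r + r - 1 < -8 -> c = -8) must hold; in canonical form it is (not (3*r >= 15)) and (2*r < -7 -> c = -8).
Before r := 2*z + 8: (not (6*z >= -9)) and (4*z < -23 -> c = -8)
Before c := 3*m + 6: (not (6*z >= -9)) and (4*z < -23 -> 3*m = -14)
Before havoc c: (not (6*z >= -9)) and (4*z < -23 -> 3*m = -14)
Answer: WP = (not (6*z >= -9)) and (4*z < -23 -> 3*m = -14)


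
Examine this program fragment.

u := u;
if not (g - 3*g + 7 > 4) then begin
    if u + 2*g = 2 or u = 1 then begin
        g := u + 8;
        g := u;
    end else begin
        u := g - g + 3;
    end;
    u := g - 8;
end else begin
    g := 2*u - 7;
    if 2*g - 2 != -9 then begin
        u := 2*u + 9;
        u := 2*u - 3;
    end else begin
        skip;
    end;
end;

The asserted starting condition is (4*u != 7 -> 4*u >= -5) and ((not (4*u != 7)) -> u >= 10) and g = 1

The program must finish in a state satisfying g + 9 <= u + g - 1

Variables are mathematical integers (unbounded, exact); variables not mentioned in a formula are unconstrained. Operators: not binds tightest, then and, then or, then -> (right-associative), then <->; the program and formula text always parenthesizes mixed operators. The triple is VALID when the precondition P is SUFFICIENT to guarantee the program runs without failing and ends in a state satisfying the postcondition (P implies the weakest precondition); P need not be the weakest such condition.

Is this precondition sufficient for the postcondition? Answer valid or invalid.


Working backward. After the program, the postcondition g + 9 <= u + g - 1 must hold; in canonical form it is u >= 10.
Then branch requires ((2*g + u = 2 or u = 1) -> u >= 18) and ((not (2*g + u = 2 or u = 1)) -> g >= 18); else branch requires (4*u != 7 -> 4*u >= -5) and ((not (4*u != 7)) -> u >= 10).
Before the if: ((not (2*g < 3)) -> (((2*g + u = 2 or u = 1) -> u >= 18) and ((not (2*g + u = 2 or u = 1)) -> g >= 18))) and (2*g < 3 -> ((4*u != 7 -> 4*u >= -5) and ((not (4*u != 7)) -> u >= 10)))
Before u := u: ((not (2*g < 3)) -> (((2*g + u = 2 or u = 1) -> u >= 18) and ((not (2*g + u = 2 or u = 1)) -> g >= 18))) and (2*g < 3 -> ((4*u != 7 -> 4*u >= -5) and ((not (4*u != 7)) -> u >= 10)))
The weakest precondition is ((not (2*g < 3)) -> (((2*g + u = 2 or u = 1) -> u >= 18) and ((not (2*g + u = 2 or u = 1)) -> g >= 18))) and (2*g < 3 -> ((4*u != 7 -> 4*u >= -5) and ((not (4*u != 7)) -> u >= 10))).
Check whether (4*u != 7 -> 4*u >= -5) and ((not (4*u != 7)) -> u >= 10) and g = 1 implies it.
Every state satisfying the precondition satisfies the weakest precondition: the implication holds.
Answer: valid


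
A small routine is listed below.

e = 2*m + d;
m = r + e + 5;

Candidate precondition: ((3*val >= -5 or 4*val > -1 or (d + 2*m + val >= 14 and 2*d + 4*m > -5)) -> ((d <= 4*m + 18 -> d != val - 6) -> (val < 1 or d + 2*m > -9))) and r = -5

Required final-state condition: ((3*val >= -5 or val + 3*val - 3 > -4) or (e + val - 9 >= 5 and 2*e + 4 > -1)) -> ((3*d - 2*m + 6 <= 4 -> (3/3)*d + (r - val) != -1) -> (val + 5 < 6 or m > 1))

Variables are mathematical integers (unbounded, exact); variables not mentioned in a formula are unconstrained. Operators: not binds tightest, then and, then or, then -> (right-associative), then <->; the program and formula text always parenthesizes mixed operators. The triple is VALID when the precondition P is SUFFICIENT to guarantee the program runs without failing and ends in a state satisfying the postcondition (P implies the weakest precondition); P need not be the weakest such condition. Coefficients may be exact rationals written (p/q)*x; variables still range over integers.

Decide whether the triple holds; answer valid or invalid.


Working backward. After the program, the postcondition ((3*val >= -5 or val + 3*val - 3 > -4) or (e + val - 9 >= 5 and 2*e + 4 > -1)) -> ((3*d - 2*m + 6 <= 4 -> (3/3)*d + (r - val) != -1) -> (val + 5 < 6 or m > 1)) must hold; in canonical form it is (3*val >= -5 or 4*val > -1 or (e + val >= 14 and 2*e > -5)) -> ((3*d <= 2*m - 2 -> d + r != val - 1) -> (val < 1 or m > 1)).
Before m := r + e + 5: (3*val >= -5 or 4*val > -1 or (e + val >= 14 and 2*e > -5)) -> ((3*d <= 2*e + 2*r + 8 -> d + r != val - 1) -> (val < 1 or e + r > -4))
Before e := 2*m + d: (3*val >= -5 or 4*val > -1 or (d + 2*m + val >= 14 and 2*d + 4*m > -5)) -> ((d <= 4*m + 2*r + 8 -> d + r != val - 1) -> (val < 1 or d + 2*m + r > -4))
The weakest precondition is (3*val >= -5 or 4*val > -1 or (d + 2*m + val >= 14 and 2*d + 4*m > -5)) -> ((d <= 4*m + 2*r + 8 -> d + r != val - 1) -> (val < 1 or d + 2*m + r > -4)).
Check whether ((3*val >= -5 or 4*val > -1 or (d + 2*m + val >= 14 and 2*d + 4*m > -5)) -> ((d <= 4*m + 18 -> d != val - 6) -> (val < 1 or d + 2*m > -9))) and r = -5 implies it.
Countermodel: at the initial state d = 7, m = -3, r = -5, val = 14, the precondition holds but the weakest precondition fails.
Answer: invalid


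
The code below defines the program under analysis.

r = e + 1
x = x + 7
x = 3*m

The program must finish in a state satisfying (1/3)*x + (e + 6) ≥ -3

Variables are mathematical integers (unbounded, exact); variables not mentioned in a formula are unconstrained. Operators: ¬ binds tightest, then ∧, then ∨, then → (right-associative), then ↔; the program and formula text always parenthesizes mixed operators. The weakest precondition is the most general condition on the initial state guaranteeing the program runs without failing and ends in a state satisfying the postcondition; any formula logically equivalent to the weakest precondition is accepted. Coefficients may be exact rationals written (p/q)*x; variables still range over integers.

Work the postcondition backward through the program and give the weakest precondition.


Working backward. After the program, the postcondition (1/3)*x + (e + 6) ≥ -3 must hold; in canonical form it is e + (1/3)*x ≥ -9.
Before x := 3*m: e + m ≥ -9
Before x := x + 7: e + m ≥ -9
Before r := e + 1: e + m ≥ -9
Answer: WP = e + m ≥ -9


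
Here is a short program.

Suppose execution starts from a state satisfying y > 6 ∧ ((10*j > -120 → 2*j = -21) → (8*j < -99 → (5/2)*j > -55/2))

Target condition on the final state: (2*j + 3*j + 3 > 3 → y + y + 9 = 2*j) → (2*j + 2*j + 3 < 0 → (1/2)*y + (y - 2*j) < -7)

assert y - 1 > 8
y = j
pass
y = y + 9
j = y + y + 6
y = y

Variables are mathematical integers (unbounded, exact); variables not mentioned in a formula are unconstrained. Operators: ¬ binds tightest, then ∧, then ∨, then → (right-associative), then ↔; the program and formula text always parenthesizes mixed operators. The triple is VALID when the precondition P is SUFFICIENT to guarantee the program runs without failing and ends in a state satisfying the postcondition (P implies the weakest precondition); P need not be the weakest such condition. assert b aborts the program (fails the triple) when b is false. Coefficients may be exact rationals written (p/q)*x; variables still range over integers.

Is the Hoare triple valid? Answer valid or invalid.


Working backward. After the program, the postcondition (2*j + 3*j + 3 > 3 → y + y + 9 = 2*j) → (2*j + 2*j + 3 < 0 → (1/2)*y + (y - 2*j) < -7) must hold; in canonical form it is (5*j > 0 → 2*y = 2*j - 9) → (4*j < -3 → (3/2)*y < 2*j - 7).
Before y := y: (5*j > 0 → 2*y = 2*j - 9) → (4*j < -3 → (3/2)*y < 2*j - 7)
Before j := y + y + 6: (10*y > -30 → 2*y = -3) → (8*y < -27 → (5/2)*y > -5)
Before y := y + 9: (10*y > -120 → 2*y = -21) → (8*y < -99 → (5/2)*y > -55/2)
Before skip: (10*y > -120 → 2*y = -21) → (8*y < -99 → (5/2)*y > -55/2)
Before y := j: (10*j > -120 → 2*j = -21) → (8*j < -99 → (5/2)*j > -55/2)
Before assert y - 1 > 8: y > 9 ∧ ((10*j > -120 → 2*j = -21) → (8*j < -99 → (5/2)*j > -55/2))
The weakest precondition is y > 9 ∧ ((10*j > -120 → 2*j = -21) → (8*j < -99 → (5/2)*j > -55/2)).
Check whether y > 6 ∧ ((10*j > -120 → 2*j = -21) → (8*j < -99 → (5/2)*j > -55/2)) implies it.
Countermodel: at the initial state j = 0, y = 7, the precondition holds but the weakest precondition fails.
Answer: invalid


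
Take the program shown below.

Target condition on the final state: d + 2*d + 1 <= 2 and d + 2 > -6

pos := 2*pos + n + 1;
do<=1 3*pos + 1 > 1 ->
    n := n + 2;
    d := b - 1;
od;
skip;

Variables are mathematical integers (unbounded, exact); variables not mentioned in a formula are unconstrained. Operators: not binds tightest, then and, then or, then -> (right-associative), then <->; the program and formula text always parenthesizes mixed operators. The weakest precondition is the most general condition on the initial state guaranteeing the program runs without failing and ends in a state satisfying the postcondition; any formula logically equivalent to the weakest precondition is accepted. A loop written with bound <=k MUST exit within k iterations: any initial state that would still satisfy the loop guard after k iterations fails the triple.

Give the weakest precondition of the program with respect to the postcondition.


Working backward. After the program, the postcondition d + 2*d + 1 <= 2 and d + 2 > -6 must hold; in canonical form it is 3*d <= 1 and d > -8.
Before skip: 3*d <= 1 and d > -8
Before the loop (bound <=1), unroll the exhaustion recursion (WP_0 = exit-now case; WP_j = one more guarded iteration, up to j = 1):
  WP_0: (not (3*pos > 0)) and 3*d <= 1 and d > -8
  WP_1: (3*pos > 0 -> ((not (3*pos > 0)) and 3*b <= 4 and b > -7)) and ((not (3*pos > 0)) -> (3*d <= 1 and d > -8))
So before the loop: (3*pos > 0 -> ((not (3*pos > 0)) and 3*b <= 4 and b > -7)) and ((not (3*pos > 0)) -> (3*d <= 1 and d > -8))
Before pos := 2*pos + n + 1: (3*n + 6*pos > -3 -> ((not (3*n + 6*pos > -3)) and 3*b <= 4 and b > -7)) and ((not (3*n + 6*pos > -3)) -> (3*d <= 1 and d > -8))
Answer: WP = (3*n + 6*pos > -3 -> ((not (3*n + 6*pos > -3)) and 3*b <= 4 and b > -7)) and ((not (3*n + 6*pos > -3)) -> (3*d <= 1 and d > -8))


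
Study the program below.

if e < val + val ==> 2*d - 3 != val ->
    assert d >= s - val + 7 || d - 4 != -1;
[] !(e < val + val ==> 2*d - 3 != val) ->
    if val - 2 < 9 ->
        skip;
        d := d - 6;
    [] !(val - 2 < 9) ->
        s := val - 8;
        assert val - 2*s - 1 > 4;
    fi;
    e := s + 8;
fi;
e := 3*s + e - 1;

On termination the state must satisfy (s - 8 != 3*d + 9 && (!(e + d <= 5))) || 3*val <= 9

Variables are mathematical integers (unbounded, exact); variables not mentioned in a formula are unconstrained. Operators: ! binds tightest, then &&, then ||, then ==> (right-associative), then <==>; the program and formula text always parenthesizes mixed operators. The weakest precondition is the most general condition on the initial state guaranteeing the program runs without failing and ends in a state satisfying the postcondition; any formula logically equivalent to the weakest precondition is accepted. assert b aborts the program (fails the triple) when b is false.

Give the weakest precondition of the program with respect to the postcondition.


Working backward. After the program, the postcondition (s - 8 != 3*d + 9 && (!(e + d <= 5))) || 3*val <= 9 must hold; in canonical form it is (s != 3*d + 17 && (!(d + e <= 5))) || 3*val <= 9.
Before e := 3*s + e - 1: (s != 3*d + 17 && (!(d + e + 3*s <= 6))) || 3*val <= 9
Then branch requires (d + val >= s + 7 || d != 3) && ((s != 3*d + 17 && (!(d + e + 3*s <= 6))) || 3*val <= 9); else branch requires (val < 11 ==> ((s != 3*d - 1 && (!(d + 4*s <= 4))) || 3*val <= 9)) && ((!(val < 11)) ==> (val < 11 && ((val != 3*d + 25 && (!(d + 4*val <= 30))) || 3*val <= 9))).
Before the if: ((e < 2*val ==> 2*d != val + 3) ==> ((d + val >= s + 7 || d != 3) && ((s != 3*d + 17 && (!(d + e + 3*s <= 6))) || 3*val <= 9))) && ((!(e < 2*val ==> 2*d != val + 3)) ==> ((val < 11 ==> ((s != 3*d - 1 && (!(d + 4*s <= 4))) || 3*val <= 9)) && ((!(val < 11)) ==> (val < 11 && ((val != 3*d + 25 && (!(d + 4*val <= 30))) || 3*val <= 9)))))
Answer: WP = ((e < 2*val ==> 2*d != val + 3) ==> ((d + val >= s + 7 || d != 3) && ((s != 3*d + 17 && (!(d + e + 3*s <= 6))) || 3*val <= 9))) && ((!(e < 2*val ==> 2*d != val + 3)) ==> ((val < 11 ==> ((s != 3*d - 1 && (!(d + 4*s <= 4))) || 3*val <= 9)) && ((!(val < 11)) ==> (val < 11 && ((val != 3*d + 25 && (!(d + 4*val <= 30))) || 3*val <= 9)))))


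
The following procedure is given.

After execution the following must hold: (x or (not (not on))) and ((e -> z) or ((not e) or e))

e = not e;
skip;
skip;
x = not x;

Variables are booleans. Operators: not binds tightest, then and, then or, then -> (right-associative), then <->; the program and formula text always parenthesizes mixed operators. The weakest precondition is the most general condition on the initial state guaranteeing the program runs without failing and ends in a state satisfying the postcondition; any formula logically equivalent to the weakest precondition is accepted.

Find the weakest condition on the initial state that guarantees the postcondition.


Working backward. After the program, the postcondition (x or (not (not on))) and ((e -> z) or ((not e) or e)) must hold; in canonical form it is x or on.
Before x := not x: (not x) or on
Before skip: (not x) or on
Before skip: (not x) or on
Before e := not e: (not x) or on
Answer: WP = (not x) or on


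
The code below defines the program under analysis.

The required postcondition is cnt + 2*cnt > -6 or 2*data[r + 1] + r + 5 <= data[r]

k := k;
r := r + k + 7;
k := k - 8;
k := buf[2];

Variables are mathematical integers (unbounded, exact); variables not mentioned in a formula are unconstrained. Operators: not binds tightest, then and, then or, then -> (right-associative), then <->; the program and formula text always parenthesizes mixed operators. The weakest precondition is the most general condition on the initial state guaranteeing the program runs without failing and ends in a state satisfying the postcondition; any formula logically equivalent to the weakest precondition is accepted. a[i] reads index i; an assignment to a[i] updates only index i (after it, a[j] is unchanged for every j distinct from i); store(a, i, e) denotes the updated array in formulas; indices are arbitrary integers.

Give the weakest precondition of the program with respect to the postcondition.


Working backward. After the program, the postcondition cnt + 2*cnt > -6 or 2*data[r + 1] + r + 5 <= data[r] must hold; in canonical form it is 3*cnt > -6 or 2*data[r + 1] + r <= data[r] - 5.
Before k := buf[2]: 3*cnt > -6 or 2*data[r + 1] + r <= data[r] - 5
Before k := k - 8: 3*cnt > -6 or 2*data[r + 1] + r <= data[r] - 5
Before r := r + k + 7: 3*cnt > -6 or 2*data[k + r + 8] + k + r <= data[k + r + 7] - 12
Before k := k: 3*cnt > -6 or 2*data[k + r + 8] + k + r <= data[k + r + 7] - 12
Answer: WP = 3*cnt > -6 or 2*data[k + r + 8] + k + r <= data[k + r + 7] - 12


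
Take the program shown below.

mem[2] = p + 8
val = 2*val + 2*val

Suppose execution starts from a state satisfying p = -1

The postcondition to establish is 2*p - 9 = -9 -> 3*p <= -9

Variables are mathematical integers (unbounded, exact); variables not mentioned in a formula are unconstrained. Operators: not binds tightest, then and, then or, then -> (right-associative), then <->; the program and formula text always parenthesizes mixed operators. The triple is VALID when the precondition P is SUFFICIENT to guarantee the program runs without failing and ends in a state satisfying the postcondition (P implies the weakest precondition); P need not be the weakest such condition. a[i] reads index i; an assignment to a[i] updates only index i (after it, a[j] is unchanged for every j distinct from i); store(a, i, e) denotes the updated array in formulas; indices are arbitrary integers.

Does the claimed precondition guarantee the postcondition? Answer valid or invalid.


Working backward. After the program, the postcondition 2*p - 9 = -9 -> 3*p <= -9 must hold; in canonical form it is 2*p = 0 -> 3*p <= -9.
Before val := 2*val + 2*val: 2*p = 0 -> 3*p <= -9
Before mem[2] := p + 8: 2*p = 0 -> 3*p <= -9
The weakest precondition is 2*p = 0 -> 3*p <= -9.
Check whether p = -1 implies it.
Every state satisfying the precondition satisfies the weakest precondition: the implication holds.
Answer: valid


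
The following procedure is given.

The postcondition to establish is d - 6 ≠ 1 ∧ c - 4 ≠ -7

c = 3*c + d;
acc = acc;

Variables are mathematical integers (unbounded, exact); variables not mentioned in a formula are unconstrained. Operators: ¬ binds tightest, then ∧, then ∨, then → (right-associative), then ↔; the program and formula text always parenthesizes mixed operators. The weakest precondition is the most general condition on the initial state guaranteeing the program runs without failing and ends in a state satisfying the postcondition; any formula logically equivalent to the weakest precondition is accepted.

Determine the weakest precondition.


Working backward. After the program, the postcondition d - 6 ≠ 1 ∧ c - 4 ≠ -7 must hold; in canonical form it is d ≠ 7 ∧ c ≠ -3.
Before acc := acc: d ≠ 7 ∧ c ≠ -3
Before c := 3*c + d: d ≠ 7 ∧ 3*c + d ≠ -3
Answer: WP = d ≠ 7 ∧ 3*c + d ≠ -3


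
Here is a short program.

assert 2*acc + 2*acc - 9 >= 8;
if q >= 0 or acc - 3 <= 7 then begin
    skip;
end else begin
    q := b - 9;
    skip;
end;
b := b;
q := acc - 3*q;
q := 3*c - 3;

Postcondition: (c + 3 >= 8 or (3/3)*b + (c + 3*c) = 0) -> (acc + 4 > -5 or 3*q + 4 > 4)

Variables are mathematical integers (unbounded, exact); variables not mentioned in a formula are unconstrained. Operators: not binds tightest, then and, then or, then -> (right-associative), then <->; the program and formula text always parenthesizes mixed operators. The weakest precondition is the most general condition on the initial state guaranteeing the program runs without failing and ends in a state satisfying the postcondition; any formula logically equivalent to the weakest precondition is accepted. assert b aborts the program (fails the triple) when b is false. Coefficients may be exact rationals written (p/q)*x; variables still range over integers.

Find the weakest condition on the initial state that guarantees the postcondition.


Working backward. After the program, the postcondition (c + 3 >= 8 or (3/3)*b + (c + 3*c) = 0) -> (acc + 4 > -5 or 3*q + 4 > 4) must hold; in canonical form it is (c >= 5 or b + 4*c = 0) -> (acc > -9 or 3*q > 0).
Before q := 3*c - 3: (c >= 5 or b + 4*c = 0) -> (acc > -9 or 9*c > 9)
Before q := acc - 3*q: (c >= 5 or b + 4*c = 0) -> (acc > -9 or 9*c > 9)
Before b := b: (c >= 5 or b + 4*c = 0) -> (acc > -9 or 9*c > 9)
Then branch requires (c >= 5 or b + 4*c = 0) -> (acc > -9 or 9*c > 9); else branch requires (c >= 5 or b + 4*c = 0) -> (acc > -9 or 9*c > 9).
Before the if: ((q >= 0 or acc <= 10) -> ((c >= 5 or b + 4*c = 0) -> (acc > -9 or 9*c > 9))) and ((not (q >= 0 or acc <= 10)) -> ((c >= 5 or b + 4*c = 0) -> (acc > -9 or 9*c > 9)))
Before assert 2*acc + 2*acc - 9 >= 8: 4*acc >= 17 and ((q >= 0 or acc <= 10) -> ((c >= 5 or b + 4*c = 0) -> (acc > -9 or 9*c > 9))) and ((not (q >= 0 or acc <= 10)) -> ((c >= 5 or b + 4*c = 0) -> (acc > -9 or 9*c > 9)))
Answer: WP = 4*acc >= 17 and ((q >= 0 or acc <= 10) -> ((c >= 5 or b + 4*c = 0) -> (acc > -9 or 9*c > 9))) and ((not (q >= 0 or acc <= 10)) -> ((c >= 5 or b + 4*c = 0) -> (acc > -9 or 9*c > 9)))


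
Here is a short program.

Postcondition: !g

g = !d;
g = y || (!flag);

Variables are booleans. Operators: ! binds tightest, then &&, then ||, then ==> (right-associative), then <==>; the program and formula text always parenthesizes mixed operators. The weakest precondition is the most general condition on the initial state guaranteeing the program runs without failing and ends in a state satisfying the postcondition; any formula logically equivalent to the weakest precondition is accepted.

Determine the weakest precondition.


Working backward. After the program, !g must hold.
Before g := y || (!flag): !(y || (!flag))
Before g := !d: !(y || (!flag))
Answer: WP = !(y || (!flag))


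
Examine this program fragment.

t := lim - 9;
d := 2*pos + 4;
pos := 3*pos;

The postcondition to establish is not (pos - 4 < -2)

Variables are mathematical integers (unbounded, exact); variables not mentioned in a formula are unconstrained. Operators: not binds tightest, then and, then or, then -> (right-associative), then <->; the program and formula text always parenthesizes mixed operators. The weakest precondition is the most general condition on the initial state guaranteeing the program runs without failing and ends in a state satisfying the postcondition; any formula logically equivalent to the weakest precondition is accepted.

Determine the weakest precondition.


Working backward. After the program, the postcondition not (pos - 4 < -2) must hold; in canonical form it is not (pos < 2).
Before pos := 3*pos: not (3*pos < 2)
Before d := 2*pos + 4: not (3*pos < 2)
Before t := lim - 9: not (3*pos < 2)
Answer: WP = not (3*pos < 2)


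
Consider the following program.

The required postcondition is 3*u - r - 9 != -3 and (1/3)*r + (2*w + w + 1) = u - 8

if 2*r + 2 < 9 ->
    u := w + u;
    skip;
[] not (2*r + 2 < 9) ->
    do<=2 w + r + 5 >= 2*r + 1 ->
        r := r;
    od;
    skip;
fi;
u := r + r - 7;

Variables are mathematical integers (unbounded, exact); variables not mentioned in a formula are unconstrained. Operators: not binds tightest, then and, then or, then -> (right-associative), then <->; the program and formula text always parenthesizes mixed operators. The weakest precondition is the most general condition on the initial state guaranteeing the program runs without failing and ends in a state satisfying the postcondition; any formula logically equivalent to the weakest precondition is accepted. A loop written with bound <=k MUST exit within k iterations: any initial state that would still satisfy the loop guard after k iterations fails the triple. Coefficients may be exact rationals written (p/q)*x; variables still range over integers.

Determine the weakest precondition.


Working backward. After the program, the postcondition 3*u - r - 9 != -3 and (1/3)*r + (2*w + w + 1) = u - 8 must hold; in canonical form it is 3*u != r + 6 and (1/3)*r + 3*w = u - 9.
Before u := r + r - 7: 5*r != 27 and 3*w = (5/3)*r - 16
Then branch requires 5*r != 27 and 3*w = (5/3)*r - 16; else branch requires (w >= r - 4 -> ((w >= r - 4 -> ((not (w >= r - 4)) and 5*r != 27 and 3*w = (5/3)*r - 16)) and ((not (w >= r - 4)) -> (5*r != 27 and 3*w = (5/3)*r - 16)))) and ((not (w >= r - 4)) -> (5*r != 27 and 3*w = (5/3)*r - 16)).
Before the if: (2*r < 7 -> (5*r != 27 and 3*w = (5/3)*r - 16)) and ((not (2*r < 7)) -> ((w >= r - 4 -> ((w >= r - 4 -> ((not (w >= r - 4)) and 5*r != 27 and 3*w = (5/3)*r - 16)) and ((not (w >= r - 4)) -> (5*r != 27 and 3*w = (5/3)*r - 16)))) and ((not (w >= r - 4)) -> (5*r != 27 and 3*w = (5/3)*r - 16))))
Answer: WP = (2*r < 7 -> (5*r != 27 and 3*w = (5/3)*r - 16)) and ((not (2*r < 7)) -> ((w >= r - 4 -> ((w >= r - 4 -> ((not (w >= r - 4)) and 5*r != 27 and 3*w = (5/3)*r - 16)) and ((not (w >= r - 4)) -> (5*r != 27 and 3*w = (5/3)*r - 16)))) and ((not (w >= r - 4)) -> (5*r != 27 and 3*w = (5/3)*r - 16))))


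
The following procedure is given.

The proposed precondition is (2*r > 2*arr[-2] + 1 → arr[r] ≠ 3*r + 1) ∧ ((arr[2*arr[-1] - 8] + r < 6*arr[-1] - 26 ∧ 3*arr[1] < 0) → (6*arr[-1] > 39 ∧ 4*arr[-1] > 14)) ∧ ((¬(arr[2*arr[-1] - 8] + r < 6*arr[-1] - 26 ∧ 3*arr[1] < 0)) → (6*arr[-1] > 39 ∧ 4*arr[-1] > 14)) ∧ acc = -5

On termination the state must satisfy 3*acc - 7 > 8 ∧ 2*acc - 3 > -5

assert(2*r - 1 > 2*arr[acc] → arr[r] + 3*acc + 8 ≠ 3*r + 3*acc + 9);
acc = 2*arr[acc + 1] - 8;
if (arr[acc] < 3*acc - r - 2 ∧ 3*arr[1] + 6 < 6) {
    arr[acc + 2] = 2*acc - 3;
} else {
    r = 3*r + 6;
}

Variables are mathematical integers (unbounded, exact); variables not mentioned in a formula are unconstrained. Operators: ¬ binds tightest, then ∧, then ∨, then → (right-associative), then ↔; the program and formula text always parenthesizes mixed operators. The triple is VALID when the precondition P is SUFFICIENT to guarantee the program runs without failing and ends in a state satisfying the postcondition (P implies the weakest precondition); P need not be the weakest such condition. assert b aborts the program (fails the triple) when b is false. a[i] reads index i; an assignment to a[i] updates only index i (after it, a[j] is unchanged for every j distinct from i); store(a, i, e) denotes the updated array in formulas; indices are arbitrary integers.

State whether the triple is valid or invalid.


Working backward. After the program, the postcondition 3*acc - 7 > 8 ∧ 2*acc - 3 > -5 must hold; in canonical form it is 3*acc > 15 ∧ 2*acc > -2.
Then branch requires 3*acc > 15 ∧ 2*acc > -2; else branch requires 3*acc > 15 ∧ 2*acc > -2.
Before the if: ((arr[acc] + r < 3*acc - 2 ∧ 3*arr[1] < 0) → (3*acc > 15 ∧ 2*acc > -2)) ∧ ((¬(arr[acc] + r < 3*acc - 2 ∧ 3*arr[1] < 0)) → (3*acc > 15 ∧ 2*acc > -2))
Before acc := 2*arr[acc + 1] - 8: ((arr[2*arr[acc + 1] - 8] + r < 6*arr[acc + 1] - 26 ∧ 3*arr[1] < 0) → (6*arr[acc + 1] > 39 ∧ 4*arr[acc + 1] > 14)) ∧ ((¬(arr[2*arr[acc + 1] - 8] + r < 6*arr[acc + 1] - 26 ∧ 3*arr[1] < 0)) → (6*arr[acc + 1] > 39 ∧ 4*arr[acc + 1] > 14))
Before assert 2*r - 1 > 2*arr[acc] → arr[r] + 3*acc + 8 ≠ 3*r + 3*acc + 9: (2*r > 2*arr[acc] + 1 → arr[r] ≠ 3*r + 1) ∧ ((arr[2*arr[acc + 1] - 8] + r < 6*arr[acc + 1] - 26 ∧ 3*arr[1] < 0) → (6*arr[acc + 1] > 39 ∧ 4*arr[acc + 1] > 14)) ∧ ((¬(arr[2*arr[acc + 1] - 8] + r < 6*arr[acc + 1] - 26 ∧ 3*arr[1] < 0)) → (6*arr[acc + 1] > 39 ∧ 4*arr[acc + 1] > 14))
The weakest precondition is (2*r > 2*arr[acc] + 1 → arr[r] ≠ 3*r + 1) ∧ ((arr[2*arr[acc + 1] - 8] + r < 6*arr[acc + 1] - 26 ∧ 3*arr[1] < 0) → (6*arr[acc + 1] > 39 ∧ 4*arr[acc + 1] > 14)) ∧ ((¬(arr[2*arr[acc + 1] - 8] + r < 6*arr[acc + 1] - 26 ∧ 3*arr[1] < 0)) → (6*arr[acc + 1] > 39 ∧ 4*arr[acc + 1] > 14)).
Check whether (2*r > 2*arr[-2] + 1 → arr[r] ≠ 3*r + 1) ∧ ((arr[2*arr[-1] - 8] + r < 6*arr[-1] - 26 ∧ 3*arr[1] < 0) → (6*arr[-1] > 39 ∧ 4*arr[-1] > 14)) ∧ ((¬(arr[2*arr[-1] - 8] + r < 6*arr[-1] - 26 ∧ 3*arr[1] < 0)) → (6*arr[-1] > 39 ∧ 4*arr[-1] > 14)) ∧ acc = -5 implies it.
Countermodel: at the initial state acc = -5, arr = {[-55462] = 20344, [-5] = -30153, [-4] = -27727, [-2] = -30153, [-1] = 7, [0] = 2, [1] = -30153, [6] = -11794, elsewhere -30153}, r = 0, the precondition holds but the weakest precondition fails.
Answer: invalid


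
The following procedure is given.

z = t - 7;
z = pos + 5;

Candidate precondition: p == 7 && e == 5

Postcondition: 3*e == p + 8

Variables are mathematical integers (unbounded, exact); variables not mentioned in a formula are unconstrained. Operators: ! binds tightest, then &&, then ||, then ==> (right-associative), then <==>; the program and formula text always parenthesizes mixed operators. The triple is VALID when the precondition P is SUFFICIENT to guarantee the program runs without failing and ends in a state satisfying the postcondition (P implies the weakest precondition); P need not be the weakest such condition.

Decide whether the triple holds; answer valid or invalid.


Working backward. After the program, 3*e == p + 8 must hold.
Before z := pos + 5: 3*e == p + 8
Before z := t - 7: 3*e == p + 8
The weakest precondition is 3*e == p + 8.
Check whether p == 7 && e == 5 implies it.
Every state satisfying the precondition satisfies the weakest precondition: the implication holds.
Answer: valid


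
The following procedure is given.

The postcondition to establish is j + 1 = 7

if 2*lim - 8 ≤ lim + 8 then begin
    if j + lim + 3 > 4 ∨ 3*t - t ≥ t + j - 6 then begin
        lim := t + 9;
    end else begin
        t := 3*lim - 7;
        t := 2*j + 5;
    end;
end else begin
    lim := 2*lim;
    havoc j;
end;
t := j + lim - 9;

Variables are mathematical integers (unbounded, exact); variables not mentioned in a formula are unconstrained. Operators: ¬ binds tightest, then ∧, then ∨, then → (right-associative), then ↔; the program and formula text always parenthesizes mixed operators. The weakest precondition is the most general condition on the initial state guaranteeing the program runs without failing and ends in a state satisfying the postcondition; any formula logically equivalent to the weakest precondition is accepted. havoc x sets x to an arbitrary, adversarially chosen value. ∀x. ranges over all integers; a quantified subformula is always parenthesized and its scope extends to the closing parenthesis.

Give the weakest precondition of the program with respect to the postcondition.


Working backward. After the program, the postcondition j + 1 = 7 must hold; in canonical form it is j = 6.
Before t := j + lim - 9: j = 6
Then branch requires ((j + lim > 1 ∨ t ≥ j - 6) → j = 6) ∧ ((¬(j + lim > 1 ∨ t ≥ j - 6)) → j = 6); else branch requires ∀j_1. j_1 = 6.
Before the if: (lim ≤ 16 → (((j + lim > 1 ∨ t ≥ j - 6) → j = 6) ∧ ((¬(j + lim > 1 ∨ t ≥ j - 6)) → j = 6))) ∧ ((¬(lim ≤ 16)) → (∀j_1. j_1 = 6))
Answer: WP = (lim ≤ 16 → (((j + lim > 1 ∨ t ≥ j - 6) → j = 6) ∧ ((¬(j + lim > 1 ∨ t ≥ j - 6)) → j = 6))) ∧ ((¬(lim ≤ 16)) → (∀j_1. j_1 = 6))


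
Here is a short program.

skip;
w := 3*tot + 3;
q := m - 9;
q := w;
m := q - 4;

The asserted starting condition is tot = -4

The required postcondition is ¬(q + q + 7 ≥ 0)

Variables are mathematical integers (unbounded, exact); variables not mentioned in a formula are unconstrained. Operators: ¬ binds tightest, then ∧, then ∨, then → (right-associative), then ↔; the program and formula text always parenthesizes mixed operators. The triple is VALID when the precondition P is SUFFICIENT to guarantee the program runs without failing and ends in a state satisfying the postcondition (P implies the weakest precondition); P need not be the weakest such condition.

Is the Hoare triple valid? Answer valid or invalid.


Working backward. After the program, the postcondition ¬(q + q + 7 ≥ 0) must hold; in canonical form it is ¬(2*q ≥ -7).
Before m := q - 4: ¬(2*q ≥ -7)
Before q := w: ¬(2*w ≥ -7)
Before q := m - 9: ¬(2*w ≥ -7)
Before w := 3*tot + 3: ¬(6*tot ≥ -13)
Before skip: ¬(6*tot ≥ -13)
The weakest precondition is ¬(6*tot ≥ -13).
Check whether tot = -4 implies it.
Every state satisfying the precondition satisfies the weakest precondition: the implication holds.
Answer: valid


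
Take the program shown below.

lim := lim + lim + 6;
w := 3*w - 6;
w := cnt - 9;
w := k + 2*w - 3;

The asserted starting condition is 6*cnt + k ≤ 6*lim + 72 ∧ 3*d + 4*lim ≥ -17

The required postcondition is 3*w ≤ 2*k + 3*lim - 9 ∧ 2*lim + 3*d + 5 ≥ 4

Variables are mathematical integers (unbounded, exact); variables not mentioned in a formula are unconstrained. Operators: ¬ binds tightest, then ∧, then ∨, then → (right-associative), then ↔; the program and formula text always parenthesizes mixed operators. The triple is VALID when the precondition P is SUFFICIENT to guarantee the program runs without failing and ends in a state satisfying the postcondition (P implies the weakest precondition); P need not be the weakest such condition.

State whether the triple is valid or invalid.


Working backward. After the program, the postcondition 3*w ≤ 2*k + 3*lim - 9 ∧ 2*lim + 3*d + 5 ≥ 4 must hold; in canonical form it is 3*w ≤ 2*k + 3*lim - 9 ∧ 3*d + 2*lim ≥ -1.
Before w := k + 2*w - 3: k + 6*w ≤ 3*lim ∧ 3*d + 2*lim ≥ -1
Before w := cnt - 9: 6*cnt + k ≤ 3*lim + 54 ∧ 3*d + 2*lim ≥ -1
Before w := 3*w - 6: 6*cnt + k ≤ 3*lim + 54 ∧ 3*d + 2*lim ≥ -1
Before lim := lim + lim + 6: 6*cnt + k ≤ 6*lim + 72 ∧ 3*d + 4*lim ≥ -13
The weakest precondition is 6*cnt + k ≤ 6*lim + 72 ∧ 3*d + 4*lim ≥ -13.
Check whether 6*cnt + k ≤ 6*lim + 72 ∧ 3*d + 4*lim ≥ -17 implies it.
Countermodel: at the initial state cnt = 0, d = -6, k = 78, lim = 1, the precondition holds but the weakest precondition fails.
Answer: invalid


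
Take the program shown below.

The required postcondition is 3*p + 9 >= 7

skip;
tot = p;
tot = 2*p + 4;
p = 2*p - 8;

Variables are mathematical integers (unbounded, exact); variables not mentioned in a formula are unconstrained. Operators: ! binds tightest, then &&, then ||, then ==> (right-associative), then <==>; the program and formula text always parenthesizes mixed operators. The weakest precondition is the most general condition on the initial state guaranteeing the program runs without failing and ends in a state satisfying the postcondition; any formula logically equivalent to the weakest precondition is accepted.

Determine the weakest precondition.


Working backward. After the program, the postcondition 3*p + 9 >= 7 must hold; in canonical form it is 3*p >= -2.
Before p := 2*p - 8: 6*p >= 22
Before tot := 2*p + 4: 6*p >= 22
Before tot := p: 6*p >= 22
Before skip: 6*p >= 22
Answer: WP = 6*p >= 22


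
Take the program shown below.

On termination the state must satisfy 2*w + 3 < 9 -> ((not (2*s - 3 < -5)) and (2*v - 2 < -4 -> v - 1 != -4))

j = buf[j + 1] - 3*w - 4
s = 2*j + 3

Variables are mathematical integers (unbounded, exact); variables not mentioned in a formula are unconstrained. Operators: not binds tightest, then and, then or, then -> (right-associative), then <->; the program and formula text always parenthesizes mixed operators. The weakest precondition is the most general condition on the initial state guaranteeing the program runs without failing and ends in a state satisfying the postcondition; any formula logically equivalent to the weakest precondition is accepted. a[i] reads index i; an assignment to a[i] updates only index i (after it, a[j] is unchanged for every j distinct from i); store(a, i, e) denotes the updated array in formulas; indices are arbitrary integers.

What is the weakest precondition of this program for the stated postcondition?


Working backward. After the program, the postcondition 2*w + 3 < 9 -> ((not (2*s - 3 < -5)) and (2*v - 2 < -4 -> v - 1 != -4)) must hold; in canonical form it is 2*w < 6 -> ((not (2*s < -2)) and (2*v < -2 -> v != -3)).
Before s := 2*j + 3: 2*w < 6 -> ((not (4*j < -8)) and (2*v < -2 -> v != -3))
Before j := buf[j + 1] - 3*w - 4: 2*w < 6 -> ((not (4*buf[j + 1] < 12*w + 8)) and (2*v < -2 -> v != -3))
Answer: WP = 2*w < 6 -> ((not (4*buf[j + 1] < 12*w + 8)) and (2*v < -2 -> v != -3))


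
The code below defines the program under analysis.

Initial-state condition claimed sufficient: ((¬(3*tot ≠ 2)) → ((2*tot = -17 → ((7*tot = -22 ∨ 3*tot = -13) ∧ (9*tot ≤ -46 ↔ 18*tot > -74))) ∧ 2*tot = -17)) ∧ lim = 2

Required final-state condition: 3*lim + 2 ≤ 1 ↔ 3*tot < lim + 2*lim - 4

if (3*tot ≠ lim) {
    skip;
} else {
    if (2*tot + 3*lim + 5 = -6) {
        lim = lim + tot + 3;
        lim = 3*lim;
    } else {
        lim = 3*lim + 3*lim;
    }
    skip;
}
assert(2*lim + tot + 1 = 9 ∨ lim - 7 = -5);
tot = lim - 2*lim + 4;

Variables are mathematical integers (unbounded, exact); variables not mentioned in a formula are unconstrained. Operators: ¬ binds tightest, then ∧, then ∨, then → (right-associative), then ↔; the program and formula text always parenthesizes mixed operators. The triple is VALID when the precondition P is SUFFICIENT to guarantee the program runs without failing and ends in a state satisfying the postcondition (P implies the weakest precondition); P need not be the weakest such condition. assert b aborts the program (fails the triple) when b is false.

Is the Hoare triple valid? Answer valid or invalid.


Working backward. After the program, the postcondition 3*lim + 2 ≤ 1 ↔ 3*tot < lim + 2*lim - 4 must hold; in canonical form it is 3*lim ≤ -1 ↔ 3*tot < 3*lim - 4.
Before tot := lim - 2*lim + 4: 3*lim ≤ -1 ↔ 6*lim > 16
Before assert 2*lim + tot + 1 = 9 ∨ lim - 7 = -5: (2*lim + tot = 8 ∨ lim = 2) ∧ (3*lim ≤ -1 ↔ 6*lim > 16)
Then branch requires (2*lim + tot = 8 ∨ lim = 2) ∧ (3*lim ≤ -1 ↔ 6*lim > 16); else branch requires (3*lim + 2*tot = -11 → ((6*lim + 7*tot = -10 ∨ 3*lim + 3*tot = -7) ∧ (9*lim + 9*tot ≤ -28 ↔ 18*lim + 18*tot > -38))) ∧ ((¬(3*lim + 2*tot = -11)) → ((12*lim + tot = 8 ∨ 6*lim = 2) ∧ (18*lim ≤ -1 ↔ 36*lim > 16))).
Before the if: (3*tot ≠ lim → ((2*lim + tot = 8 ∨ lim = 2) ∧ (3*lim ≤ -1 ↔ 6*lim > 16))) ∧ ((¬(3*tot ≠ lim)) → ((3*lim + 2*tot = -11 → ((6*lim + 7*tot = -10 ∨ 3*lim + 3*tot = -7) ∧ (9*lim + 9*tot ≤ -28 ↔ 18*lim + 18*tot > -38))) ∧ ((¬(3*lim + 2*tot = -11)) → ((12*lim + tot = 8 ∨ 6*lim = 2) ∧ (18*lim ≤ -1 ↔ 36*lim > 16)))))
The weakest precondition is (3*tot ≠ lim → ((2*lim + tot = 8 ∨ lim = 2) ∧ (3*lim ≤ -1 ↔ 6*lim > 16))) ∧ ((¬(3*tot ≠ lim)) → ((3*lim + 2*tot = -11 → ((6*lim + 7*tot = -10 ∨ 3*lim + 3*tot = -7) ∧ (9*lim + 9*tot ≤ -28 ↔ 18*lim + 18*tot > -38))) ∧ ((¬(3*lim + 2*tot = -11)) → ((12*lim + tot = 8 ∨ 6*lim = 2) ∧ (18*lim ≤ -1 ↔ 36*lim > 16))))).
Check whether ((¬(3*tot ≠ 2)) → ((2*tot = -17 → ((7*tot = -22 ∨ 3*tot = -13) ∧ (9*tot ≤ -46 ↔ 18*tot > -74))) ∧ 2*tot = -17)) ∧ lim = 2 implies it.
Every state satisfying the precondition satisfies the weakest precondition: the implication holds.
Answer: valid


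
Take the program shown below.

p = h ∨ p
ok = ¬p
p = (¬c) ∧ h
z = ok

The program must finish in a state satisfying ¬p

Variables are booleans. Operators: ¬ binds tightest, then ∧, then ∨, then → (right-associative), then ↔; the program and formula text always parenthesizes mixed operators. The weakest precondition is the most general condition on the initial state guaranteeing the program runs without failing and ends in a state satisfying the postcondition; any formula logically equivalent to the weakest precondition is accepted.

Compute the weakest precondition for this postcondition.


Working backward. After the program, ¬p must hold.
Before z := ok: ¬p
Before p := (¬c) ∧ h: ¬((¬c) ∧ h)
Before ok := ¬p: ¬((¬c) ∧ h)
Before p := h ∨ p: ¬((¬c) ∧ h)
Answer: WP = ¬((¬c) ∧ h)
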